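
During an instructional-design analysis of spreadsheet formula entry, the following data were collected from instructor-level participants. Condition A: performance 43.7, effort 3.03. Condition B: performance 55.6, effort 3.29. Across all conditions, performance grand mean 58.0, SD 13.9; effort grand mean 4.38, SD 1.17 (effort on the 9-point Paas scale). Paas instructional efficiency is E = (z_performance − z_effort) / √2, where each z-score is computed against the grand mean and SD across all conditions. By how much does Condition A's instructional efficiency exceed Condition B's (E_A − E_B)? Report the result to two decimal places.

-0.45

Condition A: z_P = (43.7 − 58.0)/13.9 = -1.0288; z_E = (3.03 − 4.38)/1.17 = -1.1538; E_A = (-1.0288 − (-1.1538))/√2 = 0.0884.
Condition B: z_P = (55.6 − 58.0)/13.9 = -0.1727; z_E = (3.29 − 4.38)/1.17 = -0.9316; E_B = (-0.1727 − (-0.9316))/√2 = 0.5366.
E_A − E_B = 0.0884 − 0.5366 = -0.4482 ≈ -0.45.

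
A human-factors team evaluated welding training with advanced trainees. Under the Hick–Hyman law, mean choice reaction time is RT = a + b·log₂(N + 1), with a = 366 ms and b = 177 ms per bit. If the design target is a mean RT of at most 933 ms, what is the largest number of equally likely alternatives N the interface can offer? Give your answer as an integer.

8

Set 366 + 177·log₂(N + 1) ≤ 933.
log₂(N + 1) ≤ (933 − 366) / 177 = 3.2034.
N + 1 ≤ 2^3.2034 = 9.2113.
N ≤ 8.2113, so the largest integer N is 8.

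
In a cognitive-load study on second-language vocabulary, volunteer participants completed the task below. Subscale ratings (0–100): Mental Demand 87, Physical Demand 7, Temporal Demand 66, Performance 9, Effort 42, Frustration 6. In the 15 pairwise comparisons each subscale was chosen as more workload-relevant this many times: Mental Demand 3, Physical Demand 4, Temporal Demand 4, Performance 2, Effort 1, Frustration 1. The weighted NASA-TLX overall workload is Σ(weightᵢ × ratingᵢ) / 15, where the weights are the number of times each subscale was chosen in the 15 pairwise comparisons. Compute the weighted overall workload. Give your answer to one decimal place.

The tallies are the weights (they sum to 15).
Weighted sum = 3·87 + 4·7 + 4·66 + 2·9 + 1·42 + 1·6
            = 261 + 28 + 264 + 18 + 42 + 6 = 619.
Overall workload = 619 / 15 = 41.2667 ≈ 41.3.

41.3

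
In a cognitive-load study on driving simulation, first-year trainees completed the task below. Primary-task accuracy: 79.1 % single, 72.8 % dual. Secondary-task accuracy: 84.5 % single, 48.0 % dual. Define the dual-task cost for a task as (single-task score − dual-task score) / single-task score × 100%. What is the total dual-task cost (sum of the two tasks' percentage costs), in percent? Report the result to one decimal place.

Primary cost = (79.1 − 72.8) / 79.1 × 100% = 7.9646%.
Secondary cost = (84.5 − 48.0) / 84.5 × 100% = 43.1953%.
Total = 7.9646% + 43.1953% = 51.1599% ≈ 51.2%.

51.2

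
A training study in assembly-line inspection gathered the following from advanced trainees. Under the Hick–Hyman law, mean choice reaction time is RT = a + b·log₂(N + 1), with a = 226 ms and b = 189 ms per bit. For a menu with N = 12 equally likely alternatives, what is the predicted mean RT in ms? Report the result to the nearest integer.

log₂(12 + 1) = log₂(13) = 3.7004.
RT = 226 + 189 × 3.7004 = 226 + 699.3756 = 925.3756 ms.
≈ 925 ms.

925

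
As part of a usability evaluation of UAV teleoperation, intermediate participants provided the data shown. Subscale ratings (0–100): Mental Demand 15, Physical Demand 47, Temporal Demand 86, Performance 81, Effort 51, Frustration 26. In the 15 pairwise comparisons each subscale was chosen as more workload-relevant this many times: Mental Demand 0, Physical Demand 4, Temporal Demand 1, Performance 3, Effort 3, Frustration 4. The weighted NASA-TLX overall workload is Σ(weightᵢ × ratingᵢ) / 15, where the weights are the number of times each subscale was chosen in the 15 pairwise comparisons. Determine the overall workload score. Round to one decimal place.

The tallies are the weights (they sum to 15).
Weighted sum = 0·15 + 4·47 + 1·86 + 3·81 + 3·51 + 4·26
            = 0 + 188 + 86 + 243 + 153 + 104 = 774.
Overall workload = 774 / 15 = 51.6000 ≈ 51.6.

51.6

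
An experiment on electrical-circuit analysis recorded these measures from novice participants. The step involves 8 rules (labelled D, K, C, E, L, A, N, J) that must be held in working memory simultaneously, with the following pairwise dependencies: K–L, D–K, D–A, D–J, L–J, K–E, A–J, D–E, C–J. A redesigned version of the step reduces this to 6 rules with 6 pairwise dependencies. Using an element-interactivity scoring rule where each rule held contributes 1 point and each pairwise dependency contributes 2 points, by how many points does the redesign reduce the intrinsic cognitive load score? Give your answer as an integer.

8

Original: 8 × 1 + 9 × 2 = 8 + 18 = 26.
Redesigned: 6 × 1 + 6 × 2 = 6 + 12 = 18.
Reduction = 26 − 18 = 8.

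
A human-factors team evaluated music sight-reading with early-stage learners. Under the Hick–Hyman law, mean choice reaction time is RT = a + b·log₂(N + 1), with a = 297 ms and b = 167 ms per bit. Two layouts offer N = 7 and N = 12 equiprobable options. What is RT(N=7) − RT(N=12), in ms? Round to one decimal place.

RT(7) = 297 + 167·log₂(8) = 297 + 167·3.0000 = 798.0000 ms.
RT(12) = 297 + 167·log₂(13) = 297 + 167·3.7004 = 914.9668 ms.
Difference = 798.0000 − 914.9668 = -116.9668 ≈ -117.0 ms.

-117.0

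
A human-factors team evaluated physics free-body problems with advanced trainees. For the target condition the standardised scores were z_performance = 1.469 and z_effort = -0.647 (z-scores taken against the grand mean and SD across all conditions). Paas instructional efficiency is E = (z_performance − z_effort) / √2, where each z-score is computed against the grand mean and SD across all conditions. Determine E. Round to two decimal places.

z_P − z_E = 1.469 − (-0.647) = 2.1160.
E = 2.1160 / √2 = 2.1160 / 1.41421 = 1.4962 ≈ 1.50.

1.50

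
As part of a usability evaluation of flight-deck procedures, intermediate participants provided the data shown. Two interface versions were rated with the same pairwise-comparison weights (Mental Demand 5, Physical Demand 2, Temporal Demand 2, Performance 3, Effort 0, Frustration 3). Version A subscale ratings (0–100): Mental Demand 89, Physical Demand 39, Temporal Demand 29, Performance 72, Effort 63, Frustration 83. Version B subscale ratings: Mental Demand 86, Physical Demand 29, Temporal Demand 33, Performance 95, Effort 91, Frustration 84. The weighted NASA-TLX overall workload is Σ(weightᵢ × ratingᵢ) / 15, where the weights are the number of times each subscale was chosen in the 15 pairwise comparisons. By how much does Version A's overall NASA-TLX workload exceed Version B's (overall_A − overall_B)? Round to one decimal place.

-3.0

Version A weighted sum = 5·89 + 2·39 + 2·29 + 3·72 + 0·63 + 3·83 = 445 + 78 + 58 + 216 + 0 + 249 = 1046; overall_A = 1046/15 = 69.7333.
Version B weighted sum = 5·86 + 2·29 + 2·33 + 3·95 + 0·91 + 3·84 = 430 + 58 + 66 + 285 + 0 + 252 = 1091; overall_B = 1091/15 = 72.7333.
Difference = 69.7333 − 72.7333 = -3.0000 ≈ -3.0.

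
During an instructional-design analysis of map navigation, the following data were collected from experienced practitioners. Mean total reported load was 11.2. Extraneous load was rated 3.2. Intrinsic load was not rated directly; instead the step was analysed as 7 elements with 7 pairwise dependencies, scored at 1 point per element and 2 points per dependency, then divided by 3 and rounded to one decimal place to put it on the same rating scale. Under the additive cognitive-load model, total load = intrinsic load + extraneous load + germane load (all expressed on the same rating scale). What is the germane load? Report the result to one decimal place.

1.0

Intrinsic (element-interactivity): (7 × 1 + 7 × 2) / 3 = 21 / 3 = 7.0000 → 7.0.
germane load = total − intrinsic − extraneous
             = 11.2 − 7.0 − 3.2 = 1.0.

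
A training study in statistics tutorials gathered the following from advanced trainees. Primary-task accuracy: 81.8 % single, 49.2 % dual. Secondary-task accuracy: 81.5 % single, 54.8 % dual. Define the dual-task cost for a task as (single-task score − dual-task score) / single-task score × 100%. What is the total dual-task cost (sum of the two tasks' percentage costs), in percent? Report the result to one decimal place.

72.6

Primary cost = (81.8 − 49.2) / 81.8 × 100% = 39.8533%.
Secondary cost = (81.5 − 54.8) / 81.5 × 100% = 32.7607%.
Total = 39.8533% + 32.7607% = 72.6140% ≈ 72.6%.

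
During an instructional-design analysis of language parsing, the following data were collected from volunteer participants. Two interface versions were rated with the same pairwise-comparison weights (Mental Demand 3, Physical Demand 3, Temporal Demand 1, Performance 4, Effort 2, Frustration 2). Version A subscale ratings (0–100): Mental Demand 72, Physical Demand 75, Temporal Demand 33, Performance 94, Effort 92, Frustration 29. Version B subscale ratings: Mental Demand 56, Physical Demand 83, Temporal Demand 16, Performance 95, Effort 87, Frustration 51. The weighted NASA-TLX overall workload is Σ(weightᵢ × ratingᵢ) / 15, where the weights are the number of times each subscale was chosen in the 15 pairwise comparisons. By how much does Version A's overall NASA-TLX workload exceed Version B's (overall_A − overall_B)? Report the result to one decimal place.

Version A weighted sum = 3·72 + 3·75 + 1·33 + 4·94 + 2·92 + 2·29 = 216 + 225 + 33 + 376 + 184 + 58 = 1092; overall_A = 1092/15 = 72.8000.
Version B weighted sum = 3·56 + 3·83 + 1·16 + 4·95 + 2·87 + 2·51 = 168 + 249 + 16 + 380 + 174 + 102 = 1089; overall_B = 1089/15 = 72.6000.
Difference = 72.8000 − 72.6000 = 0.2000 ≈ 0.2.

0.2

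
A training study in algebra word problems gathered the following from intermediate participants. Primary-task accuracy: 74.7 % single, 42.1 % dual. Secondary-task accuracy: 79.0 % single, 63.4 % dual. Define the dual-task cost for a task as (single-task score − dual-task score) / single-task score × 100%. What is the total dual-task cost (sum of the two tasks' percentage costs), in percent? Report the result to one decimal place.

Primary cost = (74.7 − 42.1) / 74.7 × 100% = 43.6412%.
Secondary cost = (79.0 − 63.4) / 79.0 × 100% = 19.7468%.
Total = 43.6412% + 19.7468% = 63.3880% ≈ 63.4%.

63.4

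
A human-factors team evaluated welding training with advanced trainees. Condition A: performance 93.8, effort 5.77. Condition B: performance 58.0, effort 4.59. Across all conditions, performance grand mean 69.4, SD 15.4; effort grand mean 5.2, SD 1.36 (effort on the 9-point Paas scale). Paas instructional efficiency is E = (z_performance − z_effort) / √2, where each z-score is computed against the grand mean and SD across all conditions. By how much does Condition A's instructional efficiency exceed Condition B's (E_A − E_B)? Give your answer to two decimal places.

1.03

Condition A: z_P = (93.8 − 69.4)/15.4 = 1.5844; z_E = (5.77 − 5.2)/1.36 = 0.4191; E_A = (1.5844 − 0.4191)/√2 = 0.8240.
Condition B: z_P = (58.0 − 69.4)/15.4 = -0.7403; z_E = (4.59 − 5.2)/1.36 = -0.4485; E_B = (-0.7403 − (-0.4485))/√2 = -0.2063.
E_A − E_B = 0.8240 − (-0.2063) = 1.0303 ≈ 1.03.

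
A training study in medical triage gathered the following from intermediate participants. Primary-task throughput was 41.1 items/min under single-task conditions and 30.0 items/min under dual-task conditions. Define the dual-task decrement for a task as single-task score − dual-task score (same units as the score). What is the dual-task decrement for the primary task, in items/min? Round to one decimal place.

Decrement = 41.1 − 30.0 = 11.1000 items/min ≈ 11.1 items/min.

11.1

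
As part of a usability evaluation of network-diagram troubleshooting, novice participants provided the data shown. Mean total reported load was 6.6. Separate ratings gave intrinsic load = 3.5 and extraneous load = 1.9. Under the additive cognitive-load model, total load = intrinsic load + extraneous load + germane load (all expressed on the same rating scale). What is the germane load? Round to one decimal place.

1.2

germane load = total − intrinsic − extraneous
             = 6.6 − 3.5 − 1.9 = 1.2.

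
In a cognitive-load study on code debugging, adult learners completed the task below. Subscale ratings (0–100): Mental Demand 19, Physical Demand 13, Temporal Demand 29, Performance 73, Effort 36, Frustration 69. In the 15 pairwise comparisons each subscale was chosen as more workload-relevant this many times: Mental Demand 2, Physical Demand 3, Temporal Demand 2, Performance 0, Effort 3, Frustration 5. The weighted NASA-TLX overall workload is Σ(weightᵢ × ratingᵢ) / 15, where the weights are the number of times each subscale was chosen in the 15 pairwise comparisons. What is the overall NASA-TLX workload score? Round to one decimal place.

39.2

The tallies are the weights (they sum to 15).
Weighted sum = 2·19 + 3·13 + 2·29 + 0·73 + 3·36 + 5·69
            = 38 + 39 + 58 + 0 + 108 + 345 = 588.
Overall workload = 588 / 15 = 39.2000 ≈ 39.2.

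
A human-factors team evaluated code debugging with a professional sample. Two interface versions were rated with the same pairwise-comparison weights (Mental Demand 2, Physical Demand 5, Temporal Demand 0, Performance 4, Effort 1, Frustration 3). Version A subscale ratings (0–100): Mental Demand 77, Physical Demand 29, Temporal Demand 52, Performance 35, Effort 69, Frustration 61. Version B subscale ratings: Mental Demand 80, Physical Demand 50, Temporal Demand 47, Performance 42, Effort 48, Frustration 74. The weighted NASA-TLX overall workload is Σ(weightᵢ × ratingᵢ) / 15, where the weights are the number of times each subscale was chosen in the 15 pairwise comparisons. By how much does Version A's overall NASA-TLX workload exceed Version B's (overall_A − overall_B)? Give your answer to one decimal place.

Version A weighted sum = 2·77 + 5·29 + 0·52 + 4·35 + 1·69 + 3·61 = 154 + 145 + 0 + 140 + 69 + 183 = 691; overall_A = 691/15 = 46.0667.
Version B weighted sum = 2·80 + 5·50 + 0·47 + 4·42 + 1·48 + 3·74 = 160 + 250 + 0 + 168 + 48 + 222 = 848; overall_B = 848/15 = 56.5333.
Difference = 46.0667 − 56.5333 = -10.4666 ≈ -10.5.

-10.5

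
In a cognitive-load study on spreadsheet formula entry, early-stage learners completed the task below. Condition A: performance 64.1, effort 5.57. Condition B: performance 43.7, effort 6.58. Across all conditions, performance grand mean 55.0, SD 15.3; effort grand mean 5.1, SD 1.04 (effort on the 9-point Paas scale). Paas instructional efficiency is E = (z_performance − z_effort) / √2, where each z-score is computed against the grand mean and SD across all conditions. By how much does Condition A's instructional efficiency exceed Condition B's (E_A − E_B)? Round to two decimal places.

Condition A: z_P = (64.1 − 55.0)/15.3 = 0.5948; z_E = (5.57 − 5.1)/1.04 = 0.4519; E_A = (0.5948 − 0.4519)/√2 = 0.1010.
Condition B: z_P = (43.7 − 55.0)/15.3 = -0.7386; z_E = (6.58 − 5.1)/1.04 = 1.4231; E_B = (-0.7386 − 1.4231)/√2 = -1.5286.
E_A − E_B = 0.1010 − (-1.5286) = 1.6296 ≈ 1.63.

1.63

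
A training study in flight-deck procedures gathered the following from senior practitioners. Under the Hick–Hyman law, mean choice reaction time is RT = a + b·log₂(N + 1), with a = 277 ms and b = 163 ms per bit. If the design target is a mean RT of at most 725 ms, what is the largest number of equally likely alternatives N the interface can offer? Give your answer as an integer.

5

Set 277 + 163·log₂(N + 1) ≤ 725.
log₂(N + 1) ≤ (725 − 277) / 163 = 2.7485.
N + 1 ≤ 2^2.7485 = 6.7202.
N ≤ 5.7202, so the largest integer N is 5.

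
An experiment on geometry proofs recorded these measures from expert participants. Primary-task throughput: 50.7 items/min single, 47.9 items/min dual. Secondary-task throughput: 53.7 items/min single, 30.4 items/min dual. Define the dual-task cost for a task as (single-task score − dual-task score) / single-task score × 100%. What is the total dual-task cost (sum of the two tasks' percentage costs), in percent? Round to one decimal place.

Primary cost = (50.7 − 47.9) / 50.7 × 100% = 5.5227%.
Secondary cost = (53.7 − 30.4) / 53.7 × 100% = 43.3892%.
Total = 5.5227% + 43.3892% = 48.9119% ≈ 48.9%.

48.9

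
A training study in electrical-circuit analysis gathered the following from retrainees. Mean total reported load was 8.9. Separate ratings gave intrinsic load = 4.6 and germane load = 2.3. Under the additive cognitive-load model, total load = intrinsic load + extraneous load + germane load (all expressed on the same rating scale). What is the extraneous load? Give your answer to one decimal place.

2.0

extraneous load = total − intrinsic − germane
             = 8.9 − 4.6 − 2.3 = 2.0.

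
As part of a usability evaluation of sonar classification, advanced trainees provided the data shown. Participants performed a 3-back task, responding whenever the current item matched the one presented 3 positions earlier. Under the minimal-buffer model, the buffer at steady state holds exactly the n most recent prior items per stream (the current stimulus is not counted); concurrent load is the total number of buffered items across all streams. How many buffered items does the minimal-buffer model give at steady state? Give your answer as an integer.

The buffer holds the 3 most recent prior items.
Steady-state concurrent load = 3 items.

3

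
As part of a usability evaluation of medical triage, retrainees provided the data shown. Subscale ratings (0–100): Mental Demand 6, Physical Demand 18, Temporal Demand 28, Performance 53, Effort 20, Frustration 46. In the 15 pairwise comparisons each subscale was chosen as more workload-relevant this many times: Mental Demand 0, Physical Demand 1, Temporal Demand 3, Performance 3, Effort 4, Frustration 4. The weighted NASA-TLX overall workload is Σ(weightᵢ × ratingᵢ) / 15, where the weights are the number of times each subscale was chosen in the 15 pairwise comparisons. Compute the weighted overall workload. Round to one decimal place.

35.0

The tallies are the weights (they sum to 15).
Weighted sum = 0·6 + 1·18 + 3·28 + 3·53 + 4·20 + 4·46
            = 0 + 18 + 84 + 159 + 80 + 184 = 525.
Overall workload = 525 / 15 = 35.0000 ≈ 35.0.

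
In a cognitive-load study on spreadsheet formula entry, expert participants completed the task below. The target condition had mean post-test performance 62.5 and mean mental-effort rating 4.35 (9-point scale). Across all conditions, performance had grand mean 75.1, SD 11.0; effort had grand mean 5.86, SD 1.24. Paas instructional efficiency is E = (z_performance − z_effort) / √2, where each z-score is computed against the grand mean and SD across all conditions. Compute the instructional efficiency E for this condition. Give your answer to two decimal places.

z_performance = (62.5 − 75.1) / 11.0 = -12.6000 / 11.0 = -1.1455.
z_effort = (4.35 − 5.86) / 1.24 = -1.5100 / 1.24 = -1.2177.
z_P − z_E = -1.1455 − (-1.2177) = 0.0722.
E = 0.0722 / √2 = 0.0722 / 1.41421 = 0.0511 ≈ 0.05.

0.05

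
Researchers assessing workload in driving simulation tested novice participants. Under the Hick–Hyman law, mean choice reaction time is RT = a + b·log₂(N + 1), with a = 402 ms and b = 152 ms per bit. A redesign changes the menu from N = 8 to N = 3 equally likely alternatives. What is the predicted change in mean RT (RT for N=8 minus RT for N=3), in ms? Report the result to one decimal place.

177.8

RT(8) = 402 + 152·log₂(9) = 402 + 152·3.1699 = 883.8248 ms.
RT(3) = 402 + 152·log₂(4) = 402 + 152·2.0000 = 706.0000 ms.
Difference = 883.8248 − 706.0000 = 177.8248 ≈ 177.8 ms.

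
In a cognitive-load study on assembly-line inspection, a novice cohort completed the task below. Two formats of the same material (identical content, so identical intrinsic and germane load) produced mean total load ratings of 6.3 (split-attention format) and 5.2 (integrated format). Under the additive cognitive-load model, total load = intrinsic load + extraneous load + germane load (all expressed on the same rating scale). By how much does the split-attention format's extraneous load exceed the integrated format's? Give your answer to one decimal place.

Intrinsic and germane load are equal across formats, so the difference in total load equals the difference in extraneous load.
Extraneous-load difference = 6.3 − 5.2 = 1.1.

1.1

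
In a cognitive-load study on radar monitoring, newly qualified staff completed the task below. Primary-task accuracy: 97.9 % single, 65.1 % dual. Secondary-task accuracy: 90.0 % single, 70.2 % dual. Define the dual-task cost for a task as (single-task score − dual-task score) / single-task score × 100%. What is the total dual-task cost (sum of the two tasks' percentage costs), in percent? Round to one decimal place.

Primary cost = (97.9 − 65.1) / 97.9 × 100% = 33.5036%.
Secondary cost = (90.0 − 70.2) / 90.0 × 100% = 22.0000%.
Total = 33.5036% + 22.0000% = 55.5036% ≈ 55.5%.

55.5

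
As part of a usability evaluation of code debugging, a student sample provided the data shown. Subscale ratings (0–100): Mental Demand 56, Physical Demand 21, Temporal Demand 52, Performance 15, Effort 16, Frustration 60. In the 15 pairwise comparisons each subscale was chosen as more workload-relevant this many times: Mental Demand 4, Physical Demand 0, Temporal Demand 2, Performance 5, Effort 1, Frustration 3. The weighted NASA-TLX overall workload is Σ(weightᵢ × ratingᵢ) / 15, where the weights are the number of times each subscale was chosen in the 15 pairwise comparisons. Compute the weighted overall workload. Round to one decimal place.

39.9

The tallies are the weights (they sum to 15).
Weighted sum = 4·56 + 0·21 + 2·52 + 5·15 + 1·16 + 3·60
            = 224 + 0 + 104 + 75 + 16 + 180 = 599.
Overall workload = 599 / 15 = 39.9333 ≈ 39.9.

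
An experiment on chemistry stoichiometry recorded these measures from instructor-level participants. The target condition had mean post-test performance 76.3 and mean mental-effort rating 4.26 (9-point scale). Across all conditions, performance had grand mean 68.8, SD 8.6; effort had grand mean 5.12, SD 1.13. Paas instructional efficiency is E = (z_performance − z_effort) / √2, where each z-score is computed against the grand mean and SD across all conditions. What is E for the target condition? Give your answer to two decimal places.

1.15

z_performance = (76.3 − 68.8) / 8.6 = 7.5000 / 8.6 = 0.8721.
z_effort = (4.26 − 5.12) / 1.13 = -0.8600 / 1.13 = -0.7611.
z_P − z_E = 0.8721 − (-0.7611) = 1.6332.
E = 1.6332 / √2 = 1.6332 / 1.41421 = 1.1548 ≈ 1.15.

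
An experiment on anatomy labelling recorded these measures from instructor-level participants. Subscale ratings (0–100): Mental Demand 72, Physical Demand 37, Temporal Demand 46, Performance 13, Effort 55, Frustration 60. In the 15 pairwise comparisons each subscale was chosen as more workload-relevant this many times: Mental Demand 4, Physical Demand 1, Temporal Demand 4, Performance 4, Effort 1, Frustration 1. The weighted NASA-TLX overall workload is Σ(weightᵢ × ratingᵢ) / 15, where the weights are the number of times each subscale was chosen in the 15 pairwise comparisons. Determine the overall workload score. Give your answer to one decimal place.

45.1

The tallies are the weights (they sum to 15).
Weighted sum = 4·72 + 1·37 + 4·46 + 4·13 + 1·55 + 1·60
            = 288 + 37 + 184 + 52 + 55 + 60 = 676.
Overall workload = 676 / 15 = 45.0667 ≈ 45.1.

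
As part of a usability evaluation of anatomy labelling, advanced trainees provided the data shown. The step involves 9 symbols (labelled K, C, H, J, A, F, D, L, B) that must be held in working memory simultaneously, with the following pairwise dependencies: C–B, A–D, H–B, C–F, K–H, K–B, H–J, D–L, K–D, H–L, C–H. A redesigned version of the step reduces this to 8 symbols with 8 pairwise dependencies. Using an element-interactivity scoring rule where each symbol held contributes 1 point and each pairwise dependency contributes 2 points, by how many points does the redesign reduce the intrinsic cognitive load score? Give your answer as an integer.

7

Original: 9 × 1 + 11 × 2 = 9 + 22 = 31.
Redesigned: 8 × 1 + 8 × 2 = 8 + 16 = 24.
Reduction = 31 − 24 = 7.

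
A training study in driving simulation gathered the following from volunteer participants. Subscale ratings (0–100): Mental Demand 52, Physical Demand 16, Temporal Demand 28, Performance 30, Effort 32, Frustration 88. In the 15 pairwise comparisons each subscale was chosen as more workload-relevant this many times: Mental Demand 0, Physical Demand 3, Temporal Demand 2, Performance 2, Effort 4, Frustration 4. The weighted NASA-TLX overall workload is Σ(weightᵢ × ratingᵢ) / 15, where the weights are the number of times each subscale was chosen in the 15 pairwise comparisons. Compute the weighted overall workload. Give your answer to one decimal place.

The tallies are the weights (they sum to 15).
Weighted sum = 0·52 + 3·16 + 2·28 + 2·30 + 4·32 + 4·88
            = 0 + 48 + 56 + 60 + 128 + 352 = 644.
Overall workload = 644 / 15 = 42.9333 ≈ 42.9.

42.9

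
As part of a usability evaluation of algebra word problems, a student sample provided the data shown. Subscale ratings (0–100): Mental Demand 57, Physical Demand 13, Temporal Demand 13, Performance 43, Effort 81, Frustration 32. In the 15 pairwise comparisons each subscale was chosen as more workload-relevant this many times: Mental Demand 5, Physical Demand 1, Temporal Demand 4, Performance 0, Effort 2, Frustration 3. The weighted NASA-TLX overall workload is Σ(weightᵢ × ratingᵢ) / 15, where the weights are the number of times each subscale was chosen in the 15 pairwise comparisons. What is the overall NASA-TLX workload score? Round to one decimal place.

The tallies are the weights (they sum to 15).
Weighted sum = 5·57 + 1·13 + 4·13 + 0·43 + 2·81 + 3·32
            = 285 + 13 + 52 + 0 + 162 + 96 = 608.
Overall workload = 608 / 15 = 40.5333 ≈ 40.5.

40.5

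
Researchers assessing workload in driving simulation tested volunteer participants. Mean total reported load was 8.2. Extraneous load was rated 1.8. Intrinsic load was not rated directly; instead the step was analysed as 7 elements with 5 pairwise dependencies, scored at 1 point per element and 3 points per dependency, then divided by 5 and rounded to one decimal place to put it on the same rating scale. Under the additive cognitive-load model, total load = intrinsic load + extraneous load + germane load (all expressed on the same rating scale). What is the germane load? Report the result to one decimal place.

2.0

Intrinsic (element-interactivity): (7 × 1 + 5 × 3) / 5 = 22 / 5 = 4.4000 → 4.4.
germane load = total − intrinsic − extraneous
             = 8.2 − 4.4 − 1.8 = 2.0.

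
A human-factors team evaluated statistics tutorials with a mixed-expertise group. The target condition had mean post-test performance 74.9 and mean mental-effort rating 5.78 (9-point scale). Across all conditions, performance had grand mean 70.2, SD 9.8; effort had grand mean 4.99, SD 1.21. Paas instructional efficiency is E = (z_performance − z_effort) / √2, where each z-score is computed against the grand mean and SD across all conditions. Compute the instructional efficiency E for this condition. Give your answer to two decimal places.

z_performance = (74.9 − 70.2) / 9.8 = 4.7000 / 9.8 = 0.4796.
z_effort = (5.78 − 4.99) / 1.21 = 0.7900 / 1.21 = 0.6529.
z_P − z_E = 0.4796 − 0.6529 = -0.1733.
E = -0.1733 / √2 = -0.1733 / 1.41421 = -0.1225 ≈ -0.12.

-0.12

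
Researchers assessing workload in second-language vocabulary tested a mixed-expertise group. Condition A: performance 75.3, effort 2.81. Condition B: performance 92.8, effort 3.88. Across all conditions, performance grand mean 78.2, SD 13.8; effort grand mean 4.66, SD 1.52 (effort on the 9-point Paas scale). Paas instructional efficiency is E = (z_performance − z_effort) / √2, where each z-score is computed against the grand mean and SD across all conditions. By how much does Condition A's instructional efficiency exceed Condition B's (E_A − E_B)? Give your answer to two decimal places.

Condition A: z_P = (75.3 − 78.2)/13.8 = -0.2101; z_E = (2.81 − 4.66)/1.52 = -1.2171; E_A = (-0.2101 − (-1.2171))/√2 = 0.7121.
Condition B: z_P = (92.8 − 78.2)/13.8 = 1.0580; z_E = (3.88 − 4.66)/1.52 = -0.5132; E_B = (1.0580 − (-0.5132))/√2 = 1.1110.
E_A − E_B = 0.7121 − 1.1110 = -0.3989 ≈ -0.40.

-0.40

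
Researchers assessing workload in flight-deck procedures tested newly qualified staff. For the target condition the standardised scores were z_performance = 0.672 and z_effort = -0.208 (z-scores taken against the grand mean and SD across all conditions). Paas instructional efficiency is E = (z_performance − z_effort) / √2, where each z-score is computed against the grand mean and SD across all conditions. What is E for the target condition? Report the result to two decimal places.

0.62

z_P − z_E = 0.672 − (-0.208) = 0.8800.
E = 0.8800 / √2 = 0.8800 / 1.41421 = 0.6223 ≈ 0.62.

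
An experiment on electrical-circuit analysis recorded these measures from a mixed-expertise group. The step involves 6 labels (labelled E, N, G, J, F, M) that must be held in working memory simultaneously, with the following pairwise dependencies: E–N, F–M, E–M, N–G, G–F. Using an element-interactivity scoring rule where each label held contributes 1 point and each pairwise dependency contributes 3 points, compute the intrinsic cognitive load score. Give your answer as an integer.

Count of labels held simultaneously: 6.
Count of pairwise dependencies listed: 5.
Element contribution: 6 × 1 = 6.
Interaction contribution: 5 × 3 = 15.
Intrinsic load = 6 + 15 = 21.

21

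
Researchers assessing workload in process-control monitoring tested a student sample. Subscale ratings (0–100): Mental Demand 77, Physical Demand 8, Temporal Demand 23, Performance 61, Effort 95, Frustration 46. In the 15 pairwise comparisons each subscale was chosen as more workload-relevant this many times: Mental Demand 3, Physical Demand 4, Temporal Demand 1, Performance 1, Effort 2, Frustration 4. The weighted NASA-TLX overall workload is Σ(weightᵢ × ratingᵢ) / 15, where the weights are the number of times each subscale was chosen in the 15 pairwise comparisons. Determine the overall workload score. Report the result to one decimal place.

The tallies are the weights (they sum to 15).
Weighted sum = 3·77 + 4·8 + 1·23 + 1·61 + 2·95 + 4·46
            = 231 + 32 + 23 + 61 + 190 + 184 = 721.
Overall workload = 721 / 15 = 48.0667 ≈ 48.1.

48.1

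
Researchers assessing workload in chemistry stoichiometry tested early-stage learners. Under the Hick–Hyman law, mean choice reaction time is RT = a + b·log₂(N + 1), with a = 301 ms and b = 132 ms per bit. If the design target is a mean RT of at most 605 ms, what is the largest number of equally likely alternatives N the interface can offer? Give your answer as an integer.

Set 301 + 132·log₂(N + 1) ≤ 605.
log₂(N + 1) ≤ (605 − 301) / 132 = 2.3030.
N + 1 ≤ 2^2.3030 = 4.9348.
N ≤ 3.9348, so the largest integer N is 3.

3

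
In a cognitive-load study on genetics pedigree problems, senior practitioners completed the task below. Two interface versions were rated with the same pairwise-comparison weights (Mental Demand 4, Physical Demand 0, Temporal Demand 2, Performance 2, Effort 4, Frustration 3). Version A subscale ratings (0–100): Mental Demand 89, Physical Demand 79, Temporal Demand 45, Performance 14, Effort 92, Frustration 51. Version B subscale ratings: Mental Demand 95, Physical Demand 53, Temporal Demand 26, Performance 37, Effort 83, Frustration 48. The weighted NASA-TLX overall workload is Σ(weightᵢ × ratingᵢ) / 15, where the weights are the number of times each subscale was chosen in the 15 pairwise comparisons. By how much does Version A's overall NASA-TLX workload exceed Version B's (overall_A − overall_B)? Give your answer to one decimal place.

Version A weighted sum = 4·89 + 0·79 + 2·45 + 2·14 + 4·92 + 3·51 = 356 + 0 + 90 + 28 + 368 + 153 = 995; overall_A = 995/15 = 66.3333.
Version B weighted sum = 4·95 + 0·53 + 2·26 + 2·37 + 4·83 + 3·48 = 380 + 0 + 52 + 74 + 332 + 144 = 982; overall_B = 982/15 = 65.4667.
Difference = 66.3333 − 65.4667 = 0.8666 ≈ 0.9.

0.9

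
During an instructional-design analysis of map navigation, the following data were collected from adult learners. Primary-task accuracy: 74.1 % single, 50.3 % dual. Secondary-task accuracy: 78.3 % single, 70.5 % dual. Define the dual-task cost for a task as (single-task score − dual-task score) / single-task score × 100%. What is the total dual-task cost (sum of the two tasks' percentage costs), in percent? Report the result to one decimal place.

Primary cost = (74.1 − 50.3) / 74.1 × 100% = 32.1188%.
Secondary cost = (78.3 − 70.5) / 78.3 × 100% = 9.9617%.
Total = 32.1188% + 9.9617% = 42.0805% ≈ 42.1%.

42.1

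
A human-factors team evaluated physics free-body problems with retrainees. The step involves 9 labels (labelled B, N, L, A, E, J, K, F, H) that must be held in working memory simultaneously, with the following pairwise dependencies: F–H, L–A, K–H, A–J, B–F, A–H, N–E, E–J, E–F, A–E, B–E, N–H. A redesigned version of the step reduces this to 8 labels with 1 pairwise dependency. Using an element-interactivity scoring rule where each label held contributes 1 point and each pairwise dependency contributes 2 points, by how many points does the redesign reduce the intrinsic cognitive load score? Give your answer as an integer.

Original: 9 × 1 + 12 × 2 = 9 + 24 = 33.
Redesigned: 8 × 1 + 1 × 2 = 8 + 2 = 10.
Reduction = 33 − 10 = 23.

23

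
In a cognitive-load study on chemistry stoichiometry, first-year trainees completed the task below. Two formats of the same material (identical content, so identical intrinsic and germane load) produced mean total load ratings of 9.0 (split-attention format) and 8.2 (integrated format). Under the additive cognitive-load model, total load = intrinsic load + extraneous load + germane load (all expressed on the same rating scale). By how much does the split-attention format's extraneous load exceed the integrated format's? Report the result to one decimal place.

0.8

Intrinsic and germane load are equal across formats, so the difference in total load equals the difference in extraneous load.
Extraneous-load difference = 9.0 − 8.2 = 0.8.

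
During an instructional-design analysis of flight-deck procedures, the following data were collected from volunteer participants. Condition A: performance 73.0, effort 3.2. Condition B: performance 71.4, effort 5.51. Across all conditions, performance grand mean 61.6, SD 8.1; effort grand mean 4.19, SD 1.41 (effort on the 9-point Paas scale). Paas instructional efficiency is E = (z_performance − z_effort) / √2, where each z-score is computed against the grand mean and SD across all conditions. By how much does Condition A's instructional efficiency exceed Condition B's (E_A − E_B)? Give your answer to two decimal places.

Condition A: z_P = (73.0 − 61.6)/8.1 = 1.4074; z_E = (3.2 − 4.19)/1.41 = -0.7021; E_A = (1.4074 − (-0.7021))/√2 = 1.4916.
Condition B: z_P = (71.4 − 61.6)/8.1 = 1.2099; z_E = (5.51 − 4.19)/1.41 = 0.9362; E_B = (1.2099 − 0.9362)/√2 = 0.1935.
E_A − E_B = 1.4916 − 0.1935 = 1.2981 ≈ 1.30.

1.30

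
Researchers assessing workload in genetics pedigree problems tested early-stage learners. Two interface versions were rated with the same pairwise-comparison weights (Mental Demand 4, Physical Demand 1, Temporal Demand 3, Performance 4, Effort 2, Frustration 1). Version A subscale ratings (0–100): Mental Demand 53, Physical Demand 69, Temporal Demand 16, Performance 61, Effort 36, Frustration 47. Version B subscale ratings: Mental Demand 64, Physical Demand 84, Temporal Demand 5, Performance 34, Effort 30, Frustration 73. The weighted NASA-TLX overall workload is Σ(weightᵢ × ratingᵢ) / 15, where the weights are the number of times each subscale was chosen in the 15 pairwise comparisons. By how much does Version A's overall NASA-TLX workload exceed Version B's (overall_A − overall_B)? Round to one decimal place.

4.5

Version A weighted sum = 4·53 + 1·69 + 3·16 + 4·61 + 2·36 + 1·47 = 212 + 69 + 48 + 244 + 72 + 47 = 692; overall_A = 692/15 = 46.1333.
Version B weighted sum = 4·64 + 1·84 + 3·5 + 4·34 + 2·30 + 1·73 = 256 + 84 + 15 + 136 + 60 + 73 = 624; overall_B = 624/15 = 41.6000.
Difference = 46.1333 − 41.6000 = 4.5333 ≈ 4.5.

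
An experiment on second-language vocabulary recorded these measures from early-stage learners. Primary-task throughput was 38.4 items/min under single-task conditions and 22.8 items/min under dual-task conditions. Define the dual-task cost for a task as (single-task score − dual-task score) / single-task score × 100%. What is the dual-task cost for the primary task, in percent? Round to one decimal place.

40.6

Cost = (38.4 − 22.8) / 38.4 × 100%
     = 15.6000 / 38.4 × 100% = 40.6250%.
≈ 40.6%.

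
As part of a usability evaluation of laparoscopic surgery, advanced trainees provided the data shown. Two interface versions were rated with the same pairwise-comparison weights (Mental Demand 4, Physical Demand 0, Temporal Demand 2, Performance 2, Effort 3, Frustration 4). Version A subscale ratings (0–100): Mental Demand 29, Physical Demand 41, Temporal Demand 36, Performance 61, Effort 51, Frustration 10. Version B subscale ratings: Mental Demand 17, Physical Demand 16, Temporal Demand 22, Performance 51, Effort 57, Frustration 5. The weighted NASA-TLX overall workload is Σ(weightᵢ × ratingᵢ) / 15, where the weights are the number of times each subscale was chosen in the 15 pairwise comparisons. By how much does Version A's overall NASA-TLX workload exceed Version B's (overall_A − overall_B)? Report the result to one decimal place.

6.5

Version A weighted sum = 4·29 + 0·41 + 2·36 + 2·61 + 3·51 + 4·10 = 116 + 0 + 72 + 122 + 153 + 40 = 503; overall_A = 503/15 = 33.5333.
Version B weighted sum = 4·17 + 0·16 + 2·22 + 2·51 + 3·57 + 4·5 = 68 + 0 + 44 + 102 + 171 + 20 = 405; overall_B = 405/15 = 27.0000.
Difference = 33.5333 − 27.0000 = 6.5333 ≈ 6.5.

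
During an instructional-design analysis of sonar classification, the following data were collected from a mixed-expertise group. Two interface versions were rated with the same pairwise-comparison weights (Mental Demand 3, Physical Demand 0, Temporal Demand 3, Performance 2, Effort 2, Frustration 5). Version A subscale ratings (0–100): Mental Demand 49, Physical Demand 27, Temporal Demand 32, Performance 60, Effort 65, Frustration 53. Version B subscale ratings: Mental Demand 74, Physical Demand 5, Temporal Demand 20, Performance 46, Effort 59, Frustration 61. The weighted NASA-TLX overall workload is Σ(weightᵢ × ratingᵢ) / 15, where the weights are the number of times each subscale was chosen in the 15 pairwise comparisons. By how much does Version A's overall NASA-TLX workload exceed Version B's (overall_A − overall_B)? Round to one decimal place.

-2.6

Version A weighted sum = 3·49 + 0·27 + 3·32 + 2·60 + 2·65 + 5·53 = 147 + 0 + 96 + 120 + 130 + 265 = 758; overall_A = 758/15 = 50.5333.
Version B weighted sum = 3·74 + 0·5 + 3·20 + 2·46 + 2·59 + 5·61 = 222 + 0 + 60 + 92 + 118 + 305 = 797; overall_B = 797/15 = 53.1333.
Difference = 50.5333 − 53.1333 = -2.6000 ≈ -2.6.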